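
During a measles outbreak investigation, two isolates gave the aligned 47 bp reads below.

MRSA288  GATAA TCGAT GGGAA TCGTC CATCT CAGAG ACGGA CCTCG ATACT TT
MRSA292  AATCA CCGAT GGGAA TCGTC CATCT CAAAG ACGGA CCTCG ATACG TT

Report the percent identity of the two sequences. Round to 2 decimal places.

89.36%

Mismatches occur at site 1 (G↔A), site 4 (A↔C), site 6 (T↔C), site 28 (G↔A), site 45 (T↔G).
42 of the 47 sites match, so the percent identity is 42/47 × 100 = 89.36%.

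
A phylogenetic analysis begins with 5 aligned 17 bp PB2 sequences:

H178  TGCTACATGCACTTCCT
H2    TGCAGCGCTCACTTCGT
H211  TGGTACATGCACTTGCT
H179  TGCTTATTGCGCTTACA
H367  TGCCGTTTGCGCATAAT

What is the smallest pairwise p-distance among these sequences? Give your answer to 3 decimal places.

Pairwise Hamming distances:
  H178 vs H2: 6
  H178 vs H211: 2
  H178 vs H179: 6
  H178 vs H367: 8
  H2 vs H211: 8
  H2 vs H179: 10
  H2 vs H367: 9
  H211 vs H179: 7
  H211 vs H367: 9
  H179 vs H367: 6
The smallest is 2 mismatches, between H178 and H211; p = 2/17 = 0.118.

0.118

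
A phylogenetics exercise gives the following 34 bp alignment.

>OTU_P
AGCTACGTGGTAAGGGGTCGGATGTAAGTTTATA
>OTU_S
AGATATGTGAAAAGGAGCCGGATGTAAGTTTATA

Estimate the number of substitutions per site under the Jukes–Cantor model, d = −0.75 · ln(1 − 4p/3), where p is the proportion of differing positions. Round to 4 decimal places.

0.2012

The sequences differ at positions 3 (C/A), 6 (C/T), 10 (G/A), 11 (T/A), 16 (G/A), 18 (T/C).
p = 6/34 = 0.176471.
d = −0.75 · ln(1 − (4/3)·0.176471) = −0.75 · ln(0.764705) = −0.75 · (-0.268265) = 0.2012.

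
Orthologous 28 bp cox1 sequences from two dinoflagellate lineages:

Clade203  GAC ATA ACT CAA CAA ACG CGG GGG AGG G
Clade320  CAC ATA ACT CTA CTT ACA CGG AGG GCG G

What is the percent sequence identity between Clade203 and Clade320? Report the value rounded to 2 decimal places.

71.43%

Differing sites — 1:G/C; 11:A/T; 14:A/T; 15:A/T; 18:G/A; 22:G/A; 25:A/G; 26:G/C.
20 of the 28 sites match, so the percent identity is 20/28 × 100 = 71.43%.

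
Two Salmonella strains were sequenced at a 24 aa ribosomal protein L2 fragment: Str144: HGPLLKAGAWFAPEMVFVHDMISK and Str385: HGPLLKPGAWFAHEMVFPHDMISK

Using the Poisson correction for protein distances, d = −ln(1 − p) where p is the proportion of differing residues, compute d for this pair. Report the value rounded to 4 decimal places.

0.1335

Mismatches occur at site 7 (A/P), site 13 (P/H), site 18 (V/P).
p = 3/24 = 0.125000.
d = −ln(1 − 0.125000) = −ln(0.875000) = 0.1335.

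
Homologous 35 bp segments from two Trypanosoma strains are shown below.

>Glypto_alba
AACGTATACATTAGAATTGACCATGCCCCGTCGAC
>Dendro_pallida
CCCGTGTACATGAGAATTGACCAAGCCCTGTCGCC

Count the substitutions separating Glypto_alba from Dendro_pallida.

7

Mismatches occur at site 1 (A→C), site 2 (A→C), site 6 (A→G), site 12 (T→G), site 24 (T→A), site 29 (C→T), site 34 (A→C).
That gives 7 mismatches out of 35 aligned sites, so the Hamming distance is 7.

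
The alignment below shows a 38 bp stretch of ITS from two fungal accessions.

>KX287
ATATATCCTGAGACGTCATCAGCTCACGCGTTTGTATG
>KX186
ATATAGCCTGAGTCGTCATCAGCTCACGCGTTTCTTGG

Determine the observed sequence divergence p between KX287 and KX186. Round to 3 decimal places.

Differing sites — 6:T/G; 13:A/T; 34:G/C; 36:A/T; 37:T/G.
There are 5 differences over 38 sites, so p = 5/38 = 0.132.

0.132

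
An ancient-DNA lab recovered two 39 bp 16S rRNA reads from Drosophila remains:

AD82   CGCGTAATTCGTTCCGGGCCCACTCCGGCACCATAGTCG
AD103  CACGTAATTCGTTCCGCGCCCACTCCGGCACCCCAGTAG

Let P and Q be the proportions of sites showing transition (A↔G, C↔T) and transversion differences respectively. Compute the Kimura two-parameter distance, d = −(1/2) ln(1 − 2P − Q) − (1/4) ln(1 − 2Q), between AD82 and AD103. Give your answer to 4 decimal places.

0.1407

The sequences differ at positions 2 (G/A, transition), 17 (G/C, transversion), 33 (A/C, transversion), 34 (T/C, transition), 38 (C/A, transversion).
Of the 5 differences, 2 transitions and 3 transversions over 39 sites: P = 2/39 = 0.051282, Q = 3/39 = 0.076923.
d = −0.5·ln(0.820513) − 0.25·ln(0.846154) = −0.5·(-0.197826) − 0.25·(-0.167054) = 0.1407.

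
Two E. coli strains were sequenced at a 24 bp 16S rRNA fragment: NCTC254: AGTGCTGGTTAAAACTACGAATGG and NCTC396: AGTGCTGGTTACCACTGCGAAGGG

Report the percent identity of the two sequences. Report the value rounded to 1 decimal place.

Differing sites — 12:A/C; 13:A/C; 17:A/G; 22:T/G.
20 of the 24 sites match, so the percent identity is 20/24 × 100 = 83.3%.

83.3%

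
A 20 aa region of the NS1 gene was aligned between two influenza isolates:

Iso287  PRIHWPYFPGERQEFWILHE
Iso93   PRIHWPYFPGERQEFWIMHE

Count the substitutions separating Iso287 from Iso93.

A single mismatch occurs at site 18 (L↔M).
That gives 1 mismatch out of 20 aligned sites, so the Hamming distance is 1.

1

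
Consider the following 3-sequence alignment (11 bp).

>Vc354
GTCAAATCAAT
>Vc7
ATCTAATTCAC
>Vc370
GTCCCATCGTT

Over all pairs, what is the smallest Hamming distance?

4

Pairwise Hamming distances:
  Vc354 vs Vc7: 5
  Vc354 vs Vc370: 4
  Vc7 vs Vc370: 7
The smallest is 4, between Vc354 and Vc370.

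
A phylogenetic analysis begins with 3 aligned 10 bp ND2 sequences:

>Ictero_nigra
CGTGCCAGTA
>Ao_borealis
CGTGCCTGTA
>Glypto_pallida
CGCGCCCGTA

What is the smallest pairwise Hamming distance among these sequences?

Pairwise Hamming distances:
  Ictero_nigra vs Ao_borealis: 1
  Ictero_nigra vs Glypto_pallida: 2
  Ao_borealis vs Glypto_pallida: 2
The smallest is 1, between Ictero_nigra and Ao_borealis.

1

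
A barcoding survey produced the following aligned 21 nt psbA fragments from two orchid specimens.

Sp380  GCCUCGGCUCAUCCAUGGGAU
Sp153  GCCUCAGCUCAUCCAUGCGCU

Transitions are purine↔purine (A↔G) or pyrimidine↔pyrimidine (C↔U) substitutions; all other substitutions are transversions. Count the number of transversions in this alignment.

Differing sites — 6:G/A (Ti); 18:G/C (Tv); 20:A/C (Tv).
Of the 3 differences, 1 transition and 2 transversions, so the answer is 2.

2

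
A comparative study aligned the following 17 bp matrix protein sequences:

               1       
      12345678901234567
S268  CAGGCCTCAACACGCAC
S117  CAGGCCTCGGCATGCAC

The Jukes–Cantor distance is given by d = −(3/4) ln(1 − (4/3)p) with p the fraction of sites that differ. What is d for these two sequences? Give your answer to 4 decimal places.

0.2012

Mismatches occur at site 9 (A/G), site 10 (A/G), site 13 (C/T).
p = 3/17 = 0.176471.
d = −0.75 · ln(1 − (4/3)·0.176471) = −0.75 · ln(0.764705) = −0.75 · (-0.268265) = 0.2012.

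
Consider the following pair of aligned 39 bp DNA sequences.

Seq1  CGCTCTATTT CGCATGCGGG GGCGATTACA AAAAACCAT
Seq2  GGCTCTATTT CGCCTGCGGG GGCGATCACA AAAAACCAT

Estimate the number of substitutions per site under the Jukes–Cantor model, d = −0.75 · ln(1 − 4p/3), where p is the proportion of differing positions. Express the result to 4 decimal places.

0.0812

The sequences differ at positions 1 (C/G), 14 (A/C), 27 (T/C).
p = 3/39 = 0.076923.
d = −0.75 · ln(1 − (4/3)·0.076923) = −0.75 · ln(0.897436) = −0.75 · (-0.108213) = 0.0812.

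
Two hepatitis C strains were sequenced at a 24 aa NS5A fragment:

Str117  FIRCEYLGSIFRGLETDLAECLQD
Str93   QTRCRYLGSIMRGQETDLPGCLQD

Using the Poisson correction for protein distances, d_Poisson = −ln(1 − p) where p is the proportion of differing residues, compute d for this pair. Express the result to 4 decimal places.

Mismatches occur at site 1 (F→Q), site 2 (I→T), site 5 (E→R), site 11 (F→M), site 14 (L→Q), site 19 (A→P), site 20 (E→G).
p = 7/24 = 0.291667.
d = −ln(1 − 0.291667) = −ln(0.708333) = 0.3448.

0.3448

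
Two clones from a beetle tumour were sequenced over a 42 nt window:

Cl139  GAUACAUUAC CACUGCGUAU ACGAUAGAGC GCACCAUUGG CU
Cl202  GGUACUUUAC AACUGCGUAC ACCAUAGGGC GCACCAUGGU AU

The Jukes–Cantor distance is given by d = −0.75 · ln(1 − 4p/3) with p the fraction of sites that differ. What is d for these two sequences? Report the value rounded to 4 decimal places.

Mismatches occur at site 2 (A↔G), site 6 (A↔U), site 11 (C↔A), site 20 (U↔C), site 23 (G↔C), site 28 (A↔G), site 38 (U↔G), site 40 (G↔U), site 41 (C↔A).
p = 9/42 = 0.214286.
d = −0.75 · ln(1 − (4/3)·0.214286) = −0.75 · ln(0.714285) = −0.75 · (-0.336473) = 0.2524.

0.2524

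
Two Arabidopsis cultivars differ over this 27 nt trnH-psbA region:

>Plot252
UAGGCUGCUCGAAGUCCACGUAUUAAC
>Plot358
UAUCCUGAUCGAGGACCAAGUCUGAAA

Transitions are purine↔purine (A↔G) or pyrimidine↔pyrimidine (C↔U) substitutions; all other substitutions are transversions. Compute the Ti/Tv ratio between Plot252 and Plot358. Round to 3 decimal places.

Differing sites — 3:G/U (Tv); 4:G/C (Tv); 8:C/A (Tv); 13:A/G (Ti); 15:U/A (Tv); 19:C/A (Tv); 22:A/C (Tv); 24:U/G (Tv); 27:C/A (Tv).
Of the 9 differences, 1 transition and 8 transversions, so Ti/Tv = 1/8 = 0.125.

0.125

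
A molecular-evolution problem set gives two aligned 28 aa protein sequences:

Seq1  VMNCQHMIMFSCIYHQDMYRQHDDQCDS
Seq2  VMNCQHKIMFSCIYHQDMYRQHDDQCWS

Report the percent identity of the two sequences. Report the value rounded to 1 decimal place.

92.9%

Mismatches occur at site 7 (M/K), site 27 (D/W).
26 of the 28 sites match, so the percent identity is 26/28 × 100 = 92.9%.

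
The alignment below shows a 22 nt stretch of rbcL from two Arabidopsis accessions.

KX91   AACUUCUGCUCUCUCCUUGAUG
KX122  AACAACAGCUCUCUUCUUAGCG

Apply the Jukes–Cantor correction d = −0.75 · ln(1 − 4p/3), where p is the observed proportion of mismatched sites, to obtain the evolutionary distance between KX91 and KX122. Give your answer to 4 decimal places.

0.4141

Differing sites — 4:U/A; 5:U/A; 7:U/A; 15:C/U; 19:G/A; 20:A/G; 21:U/C.
p = 7/22 = 0.318182.
d = −0.75 · ln(1 − (4/3)·0.318182) = −0.75 · ln(0.575757) = −0.75 · (-0.552070) = 0.4141.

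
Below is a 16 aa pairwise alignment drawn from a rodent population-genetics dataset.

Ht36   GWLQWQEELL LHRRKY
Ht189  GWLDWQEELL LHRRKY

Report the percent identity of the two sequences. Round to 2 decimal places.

The sequences differ at position 4 (Q/D).
15 of the 16 sites match, so the percent identity is 15/16 × 100 = 93.75%.

93.75%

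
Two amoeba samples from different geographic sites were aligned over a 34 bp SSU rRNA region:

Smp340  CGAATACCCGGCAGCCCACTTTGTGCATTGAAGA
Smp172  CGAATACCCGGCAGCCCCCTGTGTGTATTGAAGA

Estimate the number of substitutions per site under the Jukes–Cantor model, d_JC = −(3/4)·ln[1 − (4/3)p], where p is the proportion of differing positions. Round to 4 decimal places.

0.0939

Differing sites — 18:A/C; 21:T/G; 26:C/T.
p = 3/34 = 0.088235.
d = −0.75 · ln(1 − (4/3)·0.088235) = −0.75 · ln(0.882353) = −0.75 · (-0.125163) = 0.0939.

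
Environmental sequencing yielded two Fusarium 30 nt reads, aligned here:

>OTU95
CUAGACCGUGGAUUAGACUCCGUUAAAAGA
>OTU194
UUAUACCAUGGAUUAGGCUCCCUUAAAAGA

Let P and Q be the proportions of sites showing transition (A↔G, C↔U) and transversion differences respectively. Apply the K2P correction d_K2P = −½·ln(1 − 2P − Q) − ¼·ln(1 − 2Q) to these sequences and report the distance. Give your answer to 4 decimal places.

0.1909

Mismatches occur at site 1 (C/U, transition), site 4 (G/U, transversion), site 8 (G/A, transition), site 17 (A/G, transition), site 22 (G/C, transversion).
Of the 5 differences, 3 transitions and 2 transversions over 30 sites: P = 3/30 = 0.100000, Q = 2/30 = 0.066667.
d = −0.5·ln(0.733333) − 0.25·ln(0.866666) = −0.5·(-0.310155) − 0.25·(-0.143102) = 0.1909.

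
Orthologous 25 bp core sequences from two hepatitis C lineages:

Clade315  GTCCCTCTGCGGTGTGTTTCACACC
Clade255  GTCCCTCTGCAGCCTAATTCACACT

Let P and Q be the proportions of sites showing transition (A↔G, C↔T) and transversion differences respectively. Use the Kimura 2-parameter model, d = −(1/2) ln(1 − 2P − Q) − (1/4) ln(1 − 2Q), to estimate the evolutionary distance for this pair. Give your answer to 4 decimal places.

Differing sites — 11:G/A (Ti); 13:T/C (Ti); 14:G/C (Tv); 16:G/A (Ti); 17:T/A (Tv); 25:C/T (Ti).
Of the 6 differences, 4 transitions and 2 transversions over 25 sites: P = 4/25 = 0.160000, Q = 2/25 = 0.080000.
d = −0.5·ln(0.600000) − 0.25·ln(0.840000) = −0.5·(-0.510826) − 0.25·(-0.174353) = 0.2990.

0.2990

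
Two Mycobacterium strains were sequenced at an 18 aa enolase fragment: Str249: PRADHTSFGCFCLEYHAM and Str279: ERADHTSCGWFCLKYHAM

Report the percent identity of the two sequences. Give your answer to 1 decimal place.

77.8%

The sequences differ at positions 1 (P/E), 8 (F/C), 10 (C/W), 14 (E/K).
14 of the 18 sites match, so the percent identity is 14/18 × 100 = 77.8%.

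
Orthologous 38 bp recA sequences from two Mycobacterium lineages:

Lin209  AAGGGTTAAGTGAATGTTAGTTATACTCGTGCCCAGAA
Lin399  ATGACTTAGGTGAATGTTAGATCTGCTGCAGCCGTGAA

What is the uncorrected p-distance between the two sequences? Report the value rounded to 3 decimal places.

Differing sites — 2:A/T; 4:G/A; 5:G/C; 9:A/G; 21:T/A; 23:A/C; 25:A/G; 28:C/G; 29:G/C; 30:T/A; 34:C/G; 35:A/T.
There are 12 differences over 38 sites, so p = 12/38 = 0.316.

0.316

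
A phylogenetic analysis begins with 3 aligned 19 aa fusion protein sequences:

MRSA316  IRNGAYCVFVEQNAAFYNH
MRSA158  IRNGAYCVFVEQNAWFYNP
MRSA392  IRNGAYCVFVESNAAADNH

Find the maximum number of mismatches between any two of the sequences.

5

Pairwise Hamming distances:
  MRSA316 vs MRSA158: 2
  MRSA316 vs MRSA392: 3
  MRSA158 vs MRSA392: 5
The largest is 5, between MRSA158 and MRSA392.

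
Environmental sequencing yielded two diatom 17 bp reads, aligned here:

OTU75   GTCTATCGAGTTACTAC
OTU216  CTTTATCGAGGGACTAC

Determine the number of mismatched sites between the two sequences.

4

The sequences differ at positions 1 (G/C), 3 (C/T), 11 (T/G), 12 (T/G).
That gives 4 mismatches out of 17 aligned sites, so the Hamming distance is 4.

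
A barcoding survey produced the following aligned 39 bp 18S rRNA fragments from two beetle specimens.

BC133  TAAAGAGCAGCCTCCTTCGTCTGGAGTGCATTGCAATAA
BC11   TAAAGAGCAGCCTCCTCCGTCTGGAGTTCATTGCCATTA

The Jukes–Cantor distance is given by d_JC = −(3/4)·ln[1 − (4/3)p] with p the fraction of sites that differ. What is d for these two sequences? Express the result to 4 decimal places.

0.1103

Differing sites — 17:T/C; 28:G/T; 35:A/C; 38:A/T.
p = 4/39 = 0.102564.
d = −0.75 · ln(1 − (4/3)·0.102564) = −0.75 · ln(0.863248) = −0.75 · (-0.147053) = 0.1103.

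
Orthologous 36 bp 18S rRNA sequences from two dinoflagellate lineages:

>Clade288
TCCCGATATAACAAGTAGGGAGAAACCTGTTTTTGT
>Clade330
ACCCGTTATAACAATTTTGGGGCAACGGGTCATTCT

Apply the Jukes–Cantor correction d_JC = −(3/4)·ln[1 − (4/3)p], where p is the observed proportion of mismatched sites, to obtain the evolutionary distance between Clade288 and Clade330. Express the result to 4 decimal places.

The sequences differ at positions 1 (T/A), 6 (A/T), 15 (G/T), 17 (A/T), 18 (G/T), 21 (A/G), 23 (A/C), 27 (C/G), 28 (T/G), 31 (T/C), 32 (T/A), 35 (G/C).
p = 12/36 = 0.333333.
d = −0.75 · ln(1 − (4/3)·0.333333) = −0.75 · ln(0.555556) = −0.75 · (-0.587786) = 0.4408.

0.4408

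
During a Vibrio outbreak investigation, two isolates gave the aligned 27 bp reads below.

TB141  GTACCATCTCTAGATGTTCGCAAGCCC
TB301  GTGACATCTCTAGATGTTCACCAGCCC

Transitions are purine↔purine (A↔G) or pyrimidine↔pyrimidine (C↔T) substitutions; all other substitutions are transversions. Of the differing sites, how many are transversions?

2

Differing sites — 3:A/G (Ti); 4:C/A (Tv); 20:G/A (Ti); 22:A/C (Tv).
Of the 4 differences, 2 transitions and 2 transversions, so the answer is 2.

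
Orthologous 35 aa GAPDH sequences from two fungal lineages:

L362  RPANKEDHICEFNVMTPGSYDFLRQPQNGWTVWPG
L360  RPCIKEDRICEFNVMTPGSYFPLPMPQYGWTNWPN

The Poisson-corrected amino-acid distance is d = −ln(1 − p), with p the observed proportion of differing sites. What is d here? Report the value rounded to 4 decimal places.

0.3365

The sequences differ at positions 3 (A/C), 4 (N/I), 8 (H/R), 21 (D/F), 22 (F/P), 24 (R/P), 25 (Q/M), 28 (N/Y), 32 (V/N), 35 (G/N).
p = 10/35 = 0.285714.
d = −ln(1 − 0.285714) = −ln(0.714286) = 0.3365.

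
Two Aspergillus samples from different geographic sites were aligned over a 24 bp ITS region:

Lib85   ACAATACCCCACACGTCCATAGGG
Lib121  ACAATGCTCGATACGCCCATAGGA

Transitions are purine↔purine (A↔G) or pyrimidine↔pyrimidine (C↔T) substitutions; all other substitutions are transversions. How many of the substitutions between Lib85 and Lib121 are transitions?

Mismatches occur at site 6 (A/G, transition), site 8 (C/T, transition), site 10 (C/G, transversion), site 12 (C/T, transition), site 16 (T/C, transition), site 24 (G/A, transition).
Of the 6 differences, 5 transitions and 1 transversion, so the answer is 5.

5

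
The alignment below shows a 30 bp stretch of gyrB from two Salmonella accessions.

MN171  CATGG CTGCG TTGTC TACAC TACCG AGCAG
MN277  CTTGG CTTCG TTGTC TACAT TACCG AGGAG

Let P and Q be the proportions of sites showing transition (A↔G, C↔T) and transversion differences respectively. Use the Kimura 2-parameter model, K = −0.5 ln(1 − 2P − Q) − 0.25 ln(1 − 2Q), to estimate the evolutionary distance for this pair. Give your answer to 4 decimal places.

0.1469

Mismatches occur at site 2 (A↔T, transversion), site 8 (G↔T, transversion), site 20 (C↔T, transition), site 28 (C↔G, transversion).
Of the 4 differences, 1 transition and 3 transversions over 30 sites: P = 1/30 = 0.033333, Q = 3/30 = 0.100000.
d = −0.5·ln(0.833334) − 0.25·ln(0.800000) = −0.5·(-0.182321) − 0.25·(-0.223144) = 0.1469.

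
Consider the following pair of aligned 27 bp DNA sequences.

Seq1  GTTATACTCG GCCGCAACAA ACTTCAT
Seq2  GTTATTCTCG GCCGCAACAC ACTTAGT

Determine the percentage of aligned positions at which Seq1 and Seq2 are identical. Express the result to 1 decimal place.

85.2%

Mismatches occur at site 6 (A→T), site 20 (A→C), site 25 (C→A), site 26 (A→G).
23 of the 27 sites match, so the percent identity is 23/27 × 100 = 85.2%.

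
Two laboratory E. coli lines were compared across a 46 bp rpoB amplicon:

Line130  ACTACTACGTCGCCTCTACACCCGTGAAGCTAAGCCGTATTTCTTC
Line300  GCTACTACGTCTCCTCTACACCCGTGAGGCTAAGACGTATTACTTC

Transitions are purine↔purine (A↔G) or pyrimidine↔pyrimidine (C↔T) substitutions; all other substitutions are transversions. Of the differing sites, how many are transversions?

3

The sequences differ at positions 1 (A/G, transition), 12 (G/T, transversion), 28 (A/G, transition), 35 (C/A, transversion), 42 (T/A, transversion).
Of the 5 differences, 2 transitions and 3 transversions, so the answer is 3.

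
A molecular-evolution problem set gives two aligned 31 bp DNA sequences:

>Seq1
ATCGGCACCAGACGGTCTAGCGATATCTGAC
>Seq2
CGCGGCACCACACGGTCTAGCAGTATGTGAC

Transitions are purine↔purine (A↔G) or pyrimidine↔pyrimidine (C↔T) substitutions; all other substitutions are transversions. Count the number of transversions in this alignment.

Differing sites — 1:A/C (Tv); 2:T/G (Tv); 11:G/C (Tv); 22:G/A (Ti); 23:A/G (Ti); 27:C/G (Tv).
Of the 6 differences, 2 transitions and 4 transversions, so the answer is 4.

4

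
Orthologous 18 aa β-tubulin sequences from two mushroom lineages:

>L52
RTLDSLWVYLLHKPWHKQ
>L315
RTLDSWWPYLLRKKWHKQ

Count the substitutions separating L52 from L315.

Differing sites — 6:L/W; 8:V/P; 12:H/R; 14:P/K.
That gives 4 mismatches out of 18 aligned sites, so the Hamming distance is 4.

4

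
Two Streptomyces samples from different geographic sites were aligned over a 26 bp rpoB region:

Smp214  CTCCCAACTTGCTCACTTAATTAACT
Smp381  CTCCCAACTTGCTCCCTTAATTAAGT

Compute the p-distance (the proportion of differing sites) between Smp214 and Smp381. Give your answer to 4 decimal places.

Mismatches occur at site 15 (A→C), site 25 (C→G).
There are 2 differences over 26 sites, so p = 2/26 = 0.0769.

0.0769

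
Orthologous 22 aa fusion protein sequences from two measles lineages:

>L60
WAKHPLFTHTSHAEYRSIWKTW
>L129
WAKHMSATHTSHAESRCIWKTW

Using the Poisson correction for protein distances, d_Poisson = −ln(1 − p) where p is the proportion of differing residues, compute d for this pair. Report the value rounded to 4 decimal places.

0.2578

The sequences differ at positions 5 (P/M), 6 (L/S), 7 (F/A), 15 (Y/S), 17 (S/C).
p = 5/22 = 0.227273.
d = −ln(1 − 0.227273) = −ln(0.772727) = 0.2578.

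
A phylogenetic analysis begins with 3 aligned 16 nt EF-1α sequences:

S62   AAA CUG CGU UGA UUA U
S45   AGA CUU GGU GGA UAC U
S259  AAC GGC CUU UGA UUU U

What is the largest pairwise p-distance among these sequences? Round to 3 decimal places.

0.625

Pairwise Hamming distances:
  S62 vs S45: 6
  S62 vs S259: 6
  S45 vs S259: 10
The largest is 10 mismatches, between S45 and S259; p = 10/16 = 0.625.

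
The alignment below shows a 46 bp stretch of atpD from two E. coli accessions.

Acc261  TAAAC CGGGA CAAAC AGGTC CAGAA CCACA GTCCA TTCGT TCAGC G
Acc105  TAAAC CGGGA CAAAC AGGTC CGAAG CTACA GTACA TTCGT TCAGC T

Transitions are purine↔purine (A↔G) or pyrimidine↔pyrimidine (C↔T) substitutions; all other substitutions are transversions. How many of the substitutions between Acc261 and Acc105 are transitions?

Differing sites — 22:A/G (Ti); 23:G/A (Ti); 25:A/G (Ti); 27:C/T (Ti); 33:C/A (Tv); 46:G/T (Tv).
Of the 6 differences, 4 transitions and 2 transversions, so the answer is 4.

4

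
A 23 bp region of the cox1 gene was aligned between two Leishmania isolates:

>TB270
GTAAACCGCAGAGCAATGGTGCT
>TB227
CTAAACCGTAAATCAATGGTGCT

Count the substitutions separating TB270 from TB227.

Mismatches occur at site 1 (G↔C), site 9 (C↔T), site 11 (G↔A), site 13 (G↔T).
That gives 4 mismatches out of 23 aligned sites, so the Hamming distance is 4.

4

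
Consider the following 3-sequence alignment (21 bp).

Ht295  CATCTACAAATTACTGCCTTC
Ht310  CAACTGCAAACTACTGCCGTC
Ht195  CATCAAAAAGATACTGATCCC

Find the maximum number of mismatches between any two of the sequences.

Pairwise Hamming distances:
  Ht295 vs Ht310: 4
  Ht295 vs Ht195: 8
  Ht310 vs Ht195: 10
The largest is 10, between Ht310 and Ht195.

10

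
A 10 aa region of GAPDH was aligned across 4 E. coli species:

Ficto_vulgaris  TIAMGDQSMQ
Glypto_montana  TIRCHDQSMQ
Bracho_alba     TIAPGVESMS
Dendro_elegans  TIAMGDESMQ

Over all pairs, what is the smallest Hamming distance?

1

Pairwise Hamming distances:
  Ficto_vulgaris vs Glypto_montana: 3
  Ficto_vulgaris vs Bracho_alba: 4
  Ficto_vulgaris vs Dendro_elegans: 1
  Glypto_montana vs Bracho_alba: 6
  Glypto_montana vs Dendro_elegans: 4
  Bracho_alba vs Dendro_elegans: 3
The smallest is 1, between Ficto_vulgaris and Dendro_elegans.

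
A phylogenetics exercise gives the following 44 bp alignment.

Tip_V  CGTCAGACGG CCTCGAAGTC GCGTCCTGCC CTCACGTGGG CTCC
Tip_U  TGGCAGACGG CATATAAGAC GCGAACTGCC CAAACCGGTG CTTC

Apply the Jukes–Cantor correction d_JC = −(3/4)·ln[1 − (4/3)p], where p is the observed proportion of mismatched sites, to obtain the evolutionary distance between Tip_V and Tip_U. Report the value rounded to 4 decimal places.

The sequences differ at positions 1 (C/T), 3 (T/G), 12 (C/A), 14 (C/A), 15 (G/T), 19 (T/A), 24 (T/A), 25 (C/A), 32 (T/A), 33 (C/A), 36 (G/C), 37 (T/G), 39 (G/T), 43 (C/T).
p = 14/44 = 0.318182.
d = −0.75 · ln(1 − (4/3)·0.318182) = −0.75 · ln(0.575757) = −0.75 · (-0.552070) = 0.4141.

0.4141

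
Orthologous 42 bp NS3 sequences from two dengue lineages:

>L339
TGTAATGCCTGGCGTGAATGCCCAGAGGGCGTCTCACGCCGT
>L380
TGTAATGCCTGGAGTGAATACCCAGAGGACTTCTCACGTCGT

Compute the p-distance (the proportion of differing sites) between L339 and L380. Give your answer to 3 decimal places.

0.119

Differing sites — 13:C/A; 20:G/A; 29:G/A; 31:G/T; 39:C/T.
There are 5 differences over 42 sites, so p = 5/42 = 0.119.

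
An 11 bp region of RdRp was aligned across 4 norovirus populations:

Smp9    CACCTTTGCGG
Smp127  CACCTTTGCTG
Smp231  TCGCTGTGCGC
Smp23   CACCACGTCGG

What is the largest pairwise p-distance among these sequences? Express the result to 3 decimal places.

0.727

Pairwise Hamming distances:
  Smp9 vs Smp127: 1
  Smp9 vs Smp231: 5
  Smp9 vs Smp23: 4
  Smp127 vs Smp231: 6
  Smp127 vs Smp23: 5
  Smp231 vs Smp23: 8
The largest is 8 mismatches, between Smp231 and Smp23; p = 8/11 = 0.727.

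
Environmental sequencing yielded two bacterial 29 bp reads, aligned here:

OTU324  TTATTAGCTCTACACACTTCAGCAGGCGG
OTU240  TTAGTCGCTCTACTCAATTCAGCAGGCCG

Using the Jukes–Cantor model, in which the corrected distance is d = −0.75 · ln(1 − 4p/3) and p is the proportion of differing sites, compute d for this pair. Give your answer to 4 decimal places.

0.1959

Differing sites — 4:T/G; 6:A/C; 14:A/T; 17:C/A; 28:G/C.
p = 5/29 = 0.172414.
d = −0.75 · ln(1 − (4/3)·0.172414) = −0.75 · ln(0.770115) = −0.75 · (-0.261215) = 0.1959.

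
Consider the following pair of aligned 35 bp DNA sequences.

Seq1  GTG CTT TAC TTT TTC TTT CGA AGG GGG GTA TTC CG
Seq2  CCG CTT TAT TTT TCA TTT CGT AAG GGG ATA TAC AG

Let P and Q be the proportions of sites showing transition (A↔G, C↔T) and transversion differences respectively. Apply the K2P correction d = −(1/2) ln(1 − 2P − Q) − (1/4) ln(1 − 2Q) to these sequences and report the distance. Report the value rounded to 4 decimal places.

The sequences differ at positions 1 (G/C, transversion), 2 (T/C, transition), 9 (C/T, transition), 14 (T/C, transition), 15 (C/A, transversion), 21 (A/T, transversion), 23 (G/A, transition), 28 (G/A, transition), 32 (T/A, transversion), 34 (C/A, transversion).
Of the 10 differences, 5 transitions and 5 transversions over 35 sites: P = 5/35 = 0.142857, Q = 5/35 = 0.142857.
d = −0.5·ln(0.571429) − 0.25·ln(0.714286) = −0.5·(-0.559615) − 0.25·(-0.336472) = 0.3639.

0.3639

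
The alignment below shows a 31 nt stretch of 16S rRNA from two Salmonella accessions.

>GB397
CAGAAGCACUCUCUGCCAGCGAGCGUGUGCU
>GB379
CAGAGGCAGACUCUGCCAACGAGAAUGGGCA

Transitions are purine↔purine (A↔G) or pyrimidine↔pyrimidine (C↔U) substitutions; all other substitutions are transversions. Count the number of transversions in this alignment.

5

Mismatches occur at site 5 (A/G, transition), site 9 (C/G, transversion), site 10 (U/A, transversion), site 19 (G/A, transition), site 24 (C/A, transversion), site 25 (G/A, transition), site 28 (U/G, transversion), site 31 (U/A, transversion).
Of the 8 differences, 3 transitions and 5 transversions, so the answer is 5.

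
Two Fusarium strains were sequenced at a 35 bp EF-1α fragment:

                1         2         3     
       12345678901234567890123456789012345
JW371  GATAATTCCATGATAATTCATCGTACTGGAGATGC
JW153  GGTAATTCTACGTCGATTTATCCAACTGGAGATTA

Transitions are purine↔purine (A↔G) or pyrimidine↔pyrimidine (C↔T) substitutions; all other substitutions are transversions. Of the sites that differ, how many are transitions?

Differing sites — 2:A/G (Ti); 9:C/T (Ti); 11:T/C (Ti); 13:A/T (Tv); 14:T/C (Ti); 15:A/G (Ti); 19:C/T (Ti); 23:G/C (Tv); 24:T/A (Tv); 34:G/T (Tv); 35:C/A (Tv).
Of the 11 differences, 6 transitions and 5 transversions, so the answer is 6.

6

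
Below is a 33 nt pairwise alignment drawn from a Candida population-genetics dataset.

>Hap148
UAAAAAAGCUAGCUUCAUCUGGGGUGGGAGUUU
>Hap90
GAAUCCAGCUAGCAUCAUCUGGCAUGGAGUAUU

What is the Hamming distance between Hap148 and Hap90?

11

The sequences differ at positions 1 (U/G), 4 (A/U), 5 (A/C), 6 (A/C), 14 (U/A), 23 (G/C), 24 (G/A), 28 (G/A), 29 (A/G), 30 (G/U), 31 (U/A).
That gives 11 mismatches out of 33 aligned sites, so the Hamming distance is 11.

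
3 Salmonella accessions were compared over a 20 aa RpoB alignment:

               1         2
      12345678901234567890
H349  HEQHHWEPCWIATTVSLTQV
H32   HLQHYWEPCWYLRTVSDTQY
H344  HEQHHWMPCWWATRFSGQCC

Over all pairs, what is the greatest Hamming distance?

12

Pairwise Hamming distances:
  H349 vs H32: 7
  H349 vs H344: 8
  H32 vs H344: 12
The largest is 12, between H32 and H344.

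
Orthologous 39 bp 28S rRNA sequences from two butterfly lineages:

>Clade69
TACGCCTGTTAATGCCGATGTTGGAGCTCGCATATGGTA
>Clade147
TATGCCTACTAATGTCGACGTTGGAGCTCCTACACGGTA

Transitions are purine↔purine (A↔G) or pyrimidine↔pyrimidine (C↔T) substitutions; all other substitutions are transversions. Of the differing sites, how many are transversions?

1

The sequences differ at positions 3 (C/T, transition), 8 (G/A, transition), 9 (T/C, transition), 15 (C/T, transition), 19 (T/C, transition), 30 (G/C, transversion), 31 (C/T, transition), 33 (T/C, transition), 35 (T/C, transition).
Of the 9 differences, 8 transitions and 1 transversion, so the answer is 1.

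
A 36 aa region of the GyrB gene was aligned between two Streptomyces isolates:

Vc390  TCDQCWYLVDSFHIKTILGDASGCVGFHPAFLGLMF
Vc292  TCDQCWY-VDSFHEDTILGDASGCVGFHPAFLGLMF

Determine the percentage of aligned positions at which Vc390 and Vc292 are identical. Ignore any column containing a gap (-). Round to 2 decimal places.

Excluding the 1 gap column leaves 35 comparable sites.
Mismatches occur at site 14 (I↔E), site 15 (K↔D).
33 of the 35 comparable sites match, so the percent identity is 33/35 × 100 = 94.29%.

94.29%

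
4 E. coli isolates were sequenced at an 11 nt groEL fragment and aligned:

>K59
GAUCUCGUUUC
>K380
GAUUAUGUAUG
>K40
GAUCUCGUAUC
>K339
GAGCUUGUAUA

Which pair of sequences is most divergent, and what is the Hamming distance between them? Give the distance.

Pairwise Hamming distances:
  K59 vs K380: 5
  K59 vs K40: 1
  K59 vs K339: 4
  K380 vs K40: 4
  K380 vs K339: 4
  K40 vs K339: 3
The largest is 5, between K59 and K380.

5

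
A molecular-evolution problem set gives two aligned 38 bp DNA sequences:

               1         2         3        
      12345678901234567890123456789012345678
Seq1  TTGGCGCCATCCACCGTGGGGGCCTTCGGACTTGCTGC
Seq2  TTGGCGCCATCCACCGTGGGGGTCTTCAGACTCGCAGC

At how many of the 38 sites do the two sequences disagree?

Differing sites — 23:C/T; 28:G/A; 33:T/C; 36:T/A.
That gives 4 mismatches out of 38 aligned sites, so the Hamming distance is 4.

4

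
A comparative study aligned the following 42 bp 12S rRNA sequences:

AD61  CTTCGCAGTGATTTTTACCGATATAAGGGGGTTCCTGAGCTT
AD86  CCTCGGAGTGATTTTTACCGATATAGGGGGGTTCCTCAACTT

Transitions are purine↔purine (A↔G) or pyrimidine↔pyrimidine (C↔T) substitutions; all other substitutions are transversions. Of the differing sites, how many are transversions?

2

Differing sites — 2:T/C (Ti); 6:C/G (Tv); 26:A/G (Ti); 37:G/C (Tv); 39:G/A (Ti).
Of the 5 differences, 3 transitions and 2 transversions, so the answer is 2.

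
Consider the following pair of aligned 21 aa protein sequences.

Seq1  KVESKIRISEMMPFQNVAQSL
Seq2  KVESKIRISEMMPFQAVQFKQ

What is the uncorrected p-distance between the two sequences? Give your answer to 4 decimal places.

0.2381

The sequences differ at positions 16 (N/A), 18 (A/Q), 19 (Q/F), 20 (S/K), 21 (L/Q).
There are 5 differences over 21 sites, so p = 5/21 = 0.2381.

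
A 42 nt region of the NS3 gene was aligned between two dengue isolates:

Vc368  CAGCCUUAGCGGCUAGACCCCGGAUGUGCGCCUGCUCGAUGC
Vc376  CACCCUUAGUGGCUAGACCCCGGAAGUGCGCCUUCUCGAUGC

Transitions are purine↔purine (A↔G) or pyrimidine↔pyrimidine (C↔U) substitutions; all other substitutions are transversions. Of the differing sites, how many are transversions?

Differing sites — 3:G/C (Tv); 10:C/U (Ti); 25:U/A (Tv); 34:G/U (Tv).
Of the 4 differences, 1 transition and 3 transversions, so the answer is 3.

3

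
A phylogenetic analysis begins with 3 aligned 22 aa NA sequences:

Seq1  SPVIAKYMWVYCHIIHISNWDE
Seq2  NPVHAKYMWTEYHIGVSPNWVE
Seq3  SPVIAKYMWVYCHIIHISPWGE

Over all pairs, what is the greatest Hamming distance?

Pairwise Hamming distances:
  Seq1 vs Seq2: 10
  Seq1 vs Seq3: 2
  Seq2 vs Seq3: 11
The largest is 11, between Seq2 and Seq3.

11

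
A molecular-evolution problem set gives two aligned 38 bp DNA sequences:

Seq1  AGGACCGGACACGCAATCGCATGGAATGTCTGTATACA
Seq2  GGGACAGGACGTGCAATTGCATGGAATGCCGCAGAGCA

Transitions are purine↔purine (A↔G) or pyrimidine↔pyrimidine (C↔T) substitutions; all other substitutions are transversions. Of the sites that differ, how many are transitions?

7

Differing sites — 1:A/G (Ti); 6:C/A (Tv); 11:A/G (Ti); 12:C/T (Ti); 18:C/T (Ti); 29:T/C (Ti); 31:T/G (Tv); 32:G/C (Tv); 33:T/A (Tv); 34:A/G (Ti); 35:T/A (Tv); 36:A/G (Ti).
Of the 12 differences, 7 transitions and 5 transversions, so the answer is 7.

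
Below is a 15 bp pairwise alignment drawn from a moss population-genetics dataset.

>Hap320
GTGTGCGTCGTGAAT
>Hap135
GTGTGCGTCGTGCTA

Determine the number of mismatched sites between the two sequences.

3

The sequences differ at positions 13 (A/C), 14 (A/T), 15 (T/A).
That gives 3 mismatches out of 15 aligned sites, so the Hamming distance is 3.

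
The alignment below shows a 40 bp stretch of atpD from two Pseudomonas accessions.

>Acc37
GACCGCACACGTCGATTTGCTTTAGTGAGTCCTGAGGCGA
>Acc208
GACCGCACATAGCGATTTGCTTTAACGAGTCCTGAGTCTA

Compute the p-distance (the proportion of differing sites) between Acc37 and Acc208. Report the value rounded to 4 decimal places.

Differing sites — 10:C/T; 11:G/A; 12:T/G; 25:G/A; 26:T/C; 37:G/T; 39:G/T.
There are 7 differences over 40 sites, so p = 7/40 = 0.1750.

0.1750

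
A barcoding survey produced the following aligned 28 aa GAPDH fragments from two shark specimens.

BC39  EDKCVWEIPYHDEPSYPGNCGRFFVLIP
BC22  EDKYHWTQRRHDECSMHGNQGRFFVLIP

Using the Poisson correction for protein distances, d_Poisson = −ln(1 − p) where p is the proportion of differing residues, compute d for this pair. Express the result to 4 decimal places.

0.4418

Mismatches occur at site 4 (C/Y), site 5 (V/H), site 7 (E/T), site 8 (I/Q), site 9 (P/R), site 10 (Y/R), site 14 (P/C), site 16 (Y/M), site 17 (P/H), site 20 (C/Q).
p = 10/28 = 0.357143.
d = −ln(1 − 0.357143) = −ln(0.642857) = 0.4418.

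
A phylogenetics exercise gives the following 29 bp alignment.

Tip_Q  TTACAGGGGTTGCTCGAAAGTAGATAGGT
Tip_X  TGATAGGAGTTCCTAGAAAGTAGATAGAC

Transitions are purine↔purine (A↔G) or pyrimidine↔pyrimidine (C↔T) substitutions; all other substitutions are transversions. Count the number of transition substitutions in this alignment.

4

Differing sites — 2:T/G (Tv); 4:C/T (Ti); 8:G/A (Ti); 12:G/C (Tv); 15:C/A (Tv); 28:G/A (Ti); 29:T/C (Ti).
Of the 7 differences, 4 transitions and 3 transversions, so the answer is 4.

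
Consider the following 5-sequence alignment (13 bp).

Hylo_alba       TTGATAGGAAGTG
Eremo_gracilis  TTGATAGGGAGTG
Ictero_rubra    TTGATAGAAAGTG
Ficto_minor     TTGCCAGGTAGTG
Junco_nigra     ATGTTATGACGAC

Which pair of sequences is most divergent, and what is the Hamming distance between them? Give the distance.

8

Pairwise Hamming distances:
  Hylo_alba vs Eremo_gracilis: 1
  Hylo_alba vs Ictero_rubra: 1
  Hylo_alba vs Ficto_minor: 3
  Hylo_alba vs Junco_nigra: 6
  Eremo_gracilis vs Ictero_rubra: 2
  Eremo_gracilis vs Ficto_minor: 3
  Eremo_gracilis vs Junco_nigra: 7
  Ictero_rubra vs Ficto_minor: 4
  Ictero_rubra vs Junco_nigra: 7
  Ficto_minor vs Junco_nigra: 8
The largest is 8, between Ficto_minor and Junco_nigra.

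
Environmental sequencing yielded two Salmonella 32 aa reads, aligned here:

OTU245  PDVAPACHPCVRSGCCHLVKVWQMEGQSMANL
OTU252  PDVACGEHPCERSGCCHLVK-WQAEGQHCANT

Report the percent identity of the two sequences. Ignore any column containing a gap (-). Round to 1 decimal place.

74.2%

Excluding the 1 gap column leaves 31 comparable sites.
The sequences differ at positions 5 (P/C), 6 (A/G), 7 (C/E), 11 (V/E), 24 (M/A), 28 (S/H), 29 (M/C), 32 (L/T).
23 of the 31 comparable sites match, so the percent identity is 23/31 × 100 = 74.2%.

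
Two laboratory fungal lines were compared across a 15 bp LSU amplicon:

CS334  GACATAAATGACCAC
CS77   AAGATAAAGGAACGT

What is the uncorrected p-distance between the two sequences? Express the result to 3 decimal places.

0.400

The sequences differ at positions 1 (G/A), 3 (C/G), 9 (T/G), 12 (C/A), 14 (A/G), 15 (C/T).
There are 6 differences over 15 sites, so p = 6/15 = 0.400.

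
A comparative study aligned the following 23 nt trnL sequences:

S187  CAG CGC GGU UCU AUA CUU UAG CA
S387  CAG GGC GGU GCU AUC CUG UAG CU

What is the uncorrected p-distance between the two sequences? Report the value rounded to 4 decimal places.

The sequences differ at positions 4 (C/G), 10 (U/G), 15 (A/C), 18 (U/G), 23 (A/U).
There are 5 differences over 23 sites, so p = 5/23 = 0.2174.

0.2174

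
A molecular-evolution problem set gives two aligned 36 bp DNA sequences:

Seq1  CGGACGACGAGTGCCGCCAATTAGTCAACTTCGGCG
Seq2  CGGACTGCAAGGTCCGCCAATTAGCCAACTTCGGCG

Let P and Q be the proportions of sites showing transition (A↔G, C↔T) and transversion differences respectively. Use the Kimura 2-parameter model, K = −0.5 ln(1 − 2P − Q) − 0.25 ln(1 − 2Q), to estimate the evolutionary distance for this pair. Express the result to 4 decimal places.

The sequences differ at positions 6 (G/T, transversion), 7 (A/G, transition), 9 (G/A, transition), 12 (T/G, transversion), 13 (G/T, transversion), 25 (T/C, transition).
Of the 6 differences, 3 transitions and 3 transversions over 36 sites: P = 3/36 = 0.083333, Q = 3/36 = 0.083333.
d = −0.5·ln(0.750001) − 0.25·ln(0.833334) = −0.5·(-0.287681) − 0.25·(-0.182321) = 0.1894.

0.1894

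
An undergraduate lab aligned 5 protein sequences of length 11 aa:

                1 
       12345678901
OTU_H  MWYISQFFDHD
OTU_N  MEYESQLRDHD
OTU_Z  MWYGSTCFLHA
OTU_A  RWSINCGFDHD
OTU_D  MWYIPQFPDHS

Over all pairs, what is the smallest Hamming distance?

Pairwise Hamming distances:
  OTU_H vs OTU_N: 4
  OTU_H vs OTU_Z: 5
  OTU_H vs OTU_A: 5
  OTU_H vs OTU_D: 3
  OTU_N vs OTU_Z: 7
  OTU_N vs OTU_A: 8
  OTU_N vs OTU_D: 6
  OTU_Z vs OTU_A: 8
  OTU_Z vs OTU_D: 7
  OTU_A vs OTU_D: 7
The smallest is 3, between OTU_H and OTU_D.

3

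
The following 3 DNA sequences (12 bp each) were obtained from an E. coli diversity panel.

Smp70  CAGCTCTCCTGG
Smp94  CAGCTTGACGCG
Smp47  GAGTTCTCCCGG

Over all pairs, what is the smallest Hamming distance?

3

Pairwise Hamming distances:
  Smp70 vs Smp94: 5
  Smp70 vs Smp47: 3
  Smp94 vs Smp47: 7
The smallest is 3, between Smp70 and Smp47.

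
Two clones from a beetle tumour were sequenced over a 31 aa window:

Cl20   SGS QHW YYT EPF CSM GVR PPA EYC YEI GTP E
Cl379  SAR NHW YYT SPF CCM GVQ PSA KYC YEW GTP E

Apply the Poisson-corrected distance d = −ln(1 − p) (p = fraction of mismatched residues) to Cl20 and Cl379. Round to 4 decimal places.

0.3429

The sequences differ at positions 2 (G/A), 3 (S/R), 4 (Q/N), 10 (E/S), 14 (S/C), 18 (R/Q), 20 (P/S), 22 (E/K), 27 (I/W).
p = 9/31 = 0.290323.
d = −ln(1 − 0.290323) = −ln(0.709677) = 0.3429.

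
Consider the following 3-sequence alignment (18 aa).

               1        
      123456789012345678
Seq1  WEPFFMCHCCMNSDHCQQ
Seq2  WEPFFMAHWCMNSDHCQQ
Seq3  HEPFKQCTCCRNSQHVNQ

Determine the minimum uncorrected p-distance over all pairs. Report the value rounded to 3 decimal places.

0.111

Pairwise Hamming distances:
  Seq1 vs Seq2: 2
  Seq1 vs Seq3: 8
  Seq2 vs Seq3: 10
The smallest is 2 mismatches, between Seq1 and Seq2; p = 2/18 = 0.111.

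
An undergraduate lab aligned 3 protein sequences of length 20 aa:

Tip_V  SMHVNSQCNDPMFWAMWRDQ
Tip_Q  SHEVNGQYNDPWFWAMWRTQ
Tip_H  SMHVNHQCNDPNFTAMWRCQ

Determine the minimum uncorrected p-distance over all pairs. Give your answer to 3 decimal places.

0.200

Pairwise Hamming distances:
  Tip_V vs Tip_Q: 6
  Tip_V vs Tip_H: 4
  Tip_Q vs Tip_H: 7
The smallest is 4 mismatches, between Tip_V and Tip_H; p = 4/20 = 0.200.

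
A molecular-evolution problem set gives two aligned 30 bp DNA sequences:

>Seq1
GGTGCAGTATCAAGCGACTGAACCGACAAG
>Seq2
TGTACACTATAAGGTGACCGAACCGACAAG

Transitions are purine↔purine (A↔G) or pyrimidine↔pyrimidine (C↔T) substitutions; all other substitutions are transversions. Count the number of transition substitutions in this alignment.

Mismatches occur at site 1 (G→T, transversion), site 4 (G→A, transition), site 7 (G→C, transversion), site 11 (C→A, transversion), site 13 (A→G, transition), site 15 (C→T, transition), site 19 (T→C, transition).
Of the 7 differences, 4 transitions and 3 transversions, so the answer is 4.

4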